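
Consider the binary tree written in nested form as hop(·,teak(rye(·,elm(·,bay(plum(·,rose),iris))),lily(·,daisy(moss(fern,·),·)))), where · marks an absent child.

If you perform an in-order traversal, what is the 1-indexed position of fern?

In-order visits the left subtree, then the node, then the right subtree.
At hop: no left child.
Visit hop.
At hop: go right to teak.
  At teak: go left to rye.
    At rye: no left child.
    Visit rye.
    At rye: go right to elm.
      At elm: no left child.
      Visit elm.
      At elm: go right to bay.
        At bay: go left to plum.
          At plum: no left child.
          Visit plum.
          At plum: go right to rose.
            rose is a leaf — visit rose.
        Visit bay.
        At bay: go right to iris.
          iris is a leaf — visit iris.
  Visit teak.
  At teak: go right to lily.
    At lily: no left child.
    Visit lily.
    At lily: go right to daisy.
      At daisy: go left to moss.
        At moss: go left to fern.
          fern is a leaf — visit fern.
        Visit moss.
        At moss: no right child.
      Visit daisy.
      At daisy: no right child.
Full in-order sequence: hop, rye, elm, plum, rose, bay, iris, teak, lily, fern, moss, daisy.

10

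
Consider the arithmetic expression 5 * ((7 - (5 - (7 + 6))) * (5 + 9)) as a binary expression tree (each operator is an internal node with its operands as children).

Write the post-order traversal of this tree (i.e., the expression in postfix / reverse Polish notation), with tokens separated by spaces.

Post-order on an expression tree gives postfix notation: for each operator, emit left operand, right operand, then the operator.

5 7 5 7 6 + - - 5 9 + * *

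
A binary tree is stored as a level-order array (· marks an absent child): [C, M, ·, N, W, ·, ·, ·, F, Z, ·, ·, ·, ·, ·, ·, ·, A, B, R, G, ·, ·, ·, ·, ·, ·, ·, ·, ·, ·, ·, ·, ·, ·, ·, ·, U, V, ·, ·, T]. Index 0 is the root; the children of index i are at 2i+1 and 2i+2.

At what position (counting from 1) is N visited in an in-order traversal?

In-order visits the left subtree, then the node, then the right subtree.
At C: go left to M.
  At M: go left to N.
    At N: no left child.
    Visit N.
    At N: go right to F.
      At F: go left to A.
        A is a leaf — visit A.
      Visit F.
      At F: go right to B.
        At B: go left to U.
          U is a leaf — visit U.
        Visit B.
        At B: go right to V.
          V is a leaf — visit V.
  Visit M.
  At M: go right to W.
    At W: go left to Z.
      At Z: go left to R.
        R is a leaf — visit R.
      Visit Z.
      At Z: go right to G.
        At G: go left to T.
          T is a leaf — visit T.
        Visit G.
        At G: no right child.
    Visit W.
    At W: no right child.
Visit C.
At C: no right child.
Full in-order sequence: N, A, F, U, B, V, M, R, Z, T, G, W, C.

1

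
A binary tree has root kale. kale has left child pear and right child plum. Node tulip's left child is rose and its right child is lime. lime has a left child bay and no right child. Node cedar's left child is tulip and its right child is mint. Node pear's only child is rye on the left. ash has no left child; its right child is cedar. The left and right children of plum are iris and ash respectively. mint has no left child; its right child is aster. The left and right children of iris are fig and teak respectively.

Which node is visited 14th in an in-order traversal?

mint

In-order visits the left subtree, then the node, then the right subtree.
At kale: go left to pear.
  At pear: go left to rye.
    rye is a leaf — visit rye.
  Visit pear.
  At pear: no right child.
Visit kale.
At kale: go right to plum.
  At plum: go left to iris.
    At iris: go left to fig.
      fig is a leaf — visit fig.
    Visit iris.
    At iris: go right to teak.
      teak is a leaf — visit teak.
  Visit plum.
  At plum: go right to ash.
    At ash: no left child.
    Visit ash.
    At ash: go right to cedar.
      At cedar: go left to tulip.
        At tulip: go left to rose.
          rose is a leaf — visit rose.
        Visit tulip.
        At tulip: go right to lime.
          At lime: go left to bay.
            bay is a leaf — visit bay.
          Visit lime.
          At lime: no right child.
      Visit cedar.
      At cedar: go right to mint.
        At mint: no left child.
        Visit mint.
        At mint: go right to aster.
          aster is a leaf — visit aster.
Full in-order sequence: rye, pear, kale, fig, iris, teak, plum, ash, rose, tulip, bay, lime, cedar, mint, aster.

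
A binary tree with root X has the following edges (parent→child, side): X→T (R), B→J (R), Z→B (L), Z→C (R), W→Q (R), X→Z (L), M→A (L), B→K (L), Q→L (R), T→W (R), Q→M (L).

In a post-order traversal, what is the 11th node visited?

T

Post-order visits the left subtree, then the right subtree, then the node.
At X: go left to Z.
  At Z: go left to B.
    At B: go left to K.
      K is a leaf — visit K.
    At B: go right to J.
      J is a leaf — visit J.
    Visit B.
  At Z: go right to C.
    C is a leaf — visit C.
  Visit Z.
At X: go right to T.
  At T: no left child.
  At T: go right to W.
    At W: no left child.
    At W: go right to Q.
      At Q: go left to M.
        At M: go left to A.
          A is a leaf — visit A.
        At M: no right child.
        Visit M.
      At Q: go right to L.
        L is a leaf — visit L.
      Visit Q.
    Visit W.
  Visit T.
Visit X.
Full post-order sequence: K, J, B, C, Z, A, M, L, Q, W, T, X.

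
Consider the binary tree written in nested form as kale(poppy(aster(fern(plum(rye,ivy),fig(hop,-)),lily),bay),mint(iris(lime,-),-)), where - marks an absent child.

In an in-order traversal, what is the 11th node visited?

In-order visits the left subtree, then the node, then the right subtree.
At kale: go left to poppy.
  At poppy: go left to aster.
    At aster: go left to fern.
      At fern: go left to plum.
        At plum: go left to rye.
          rye is a leaf — visit rye.
        Visit plum.
        At plum: go right to ivy.
          ivy is a leaf — visit ivy.
      Visit fern.
      At fern: go right to fig.
        At fig: go left to hop.
          hop is a leaf — visit hop.
        Visit fig.
        At fig: no right child.
    Visit aster.
    At aster: go right to lily.
      lily is a leaf — visit lily.
  Visit poppy.
  At poppy: go right to bay.
    bay is a leaf — visit bay.
Visit kale.
At kale: go right to mint.
  At mint: go left to iris.
    At iris: go left to lime.
      lime is a leaf — visit lime.
    Visit iris.
    At iris: no right child.
  Visit mint.
  At mint: no right child.
Full in-order sequence: rye, plum, ivy, fern, hop, fig, aster, lily, poppy, bay, kale, lime, iris, mint.

kale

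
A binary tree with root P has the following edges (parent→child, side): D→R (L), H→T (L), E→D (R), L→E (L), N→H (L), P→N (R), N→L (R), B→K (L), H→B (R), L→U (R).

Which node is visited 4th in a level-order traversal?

L

Level-order visits nodes level by level from the root, left to right within each level.
Level 0: P
Level 1: N
Level 2: H, L
Level 3: T, B, E, U
Level 4: K, D
Level 5: R
Full level-order sequence: P, N, H, L, T, B, E, U, K, D, R.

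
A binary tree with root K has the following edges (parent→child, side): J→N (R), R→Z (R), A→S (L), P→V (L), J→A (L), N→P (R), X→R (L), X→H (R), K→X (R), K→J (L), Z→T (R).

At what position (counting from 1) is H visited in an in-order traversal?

In-order visits the left subtree, then the node, then the right subtree.
At K: go left to J.
  At J: go left to A.
    At A: go left to S.
      S is a leaf — visit S.
    Visit A.
    At A: no right child.
  Visit J.
  At J: go right to N.
    At N: no left child.
    Visit N.
    At N: go right to P.
      At P: go left to V.
        V is a leaf — visit V.
      Visit P.
      At P: no right child.
Visit K.
At K: go right to X.
  At X: go left to R.
    At R: no left child.
    Visit R.
    At R: go right to Z.
      At Z: no left child.
      Visit Z.
      At Z: go right to T.
        T is a leaf — visit T.
  Visit X.
  At X: go right to H.
    H is a leaf — visit H.
Full in-order sequence: S, A, J, N, V, P, K, R, Z, T, X, H.

12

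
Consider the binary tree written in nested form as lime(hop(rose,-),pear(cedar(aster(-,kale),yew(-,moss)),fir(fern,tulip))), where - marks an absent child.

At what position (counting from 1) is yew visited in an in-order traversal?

7

In-order visits the left subtree, then the node, then the right subtree.
At lime: go left to hop.
  At hop: go left to rose.
    rose is a leaf — visit rose.
  Visit hop.
  At hop: no right child.
Visit lime.
At lime: go right to pear.
  At pear: go left to cedar.
    At cedar: go left to aster.
      At aster: no left child.
      Visit aster.
      At aster: go right to kale.
        kale is a leaf — visit kale.
    Visit cedar.
    At cedar: go right to yew.
      At yew: no left child.
      Visit yew.
      At yew: go right to moss.
        moss is a leaf — visit moss.
  Visit pear.
  At pear: go right to fir.
    At fir: go left to fern.
      fern is a leaf — visit fern.
    Visit fir.
    At fir: go right to tulip.
      tulip is a leaf — visit tulip.
Full in-order sequence: rose, hop, lime, aster, kale, cedar, yew, moss, pear, fern, fir, tulip.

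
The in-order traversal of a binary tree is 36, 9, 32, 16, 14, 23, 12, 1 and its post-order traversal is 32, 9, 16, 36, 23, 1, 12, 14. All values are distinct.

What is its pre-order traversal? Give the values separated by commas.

The last element of post-order is the root; it splits in-order into left and right subtrees.
Root 14: left subtree has 4 nodes {36, 9, 32, 16}, right has 3 {23, 12, 1}.
  Root 36: left subtree has 0 nodes { }, right has 3 {9, 32, 16}.
    Root 16: left subtree has 2 nodes {9, 32}, right has 0 { }.
      Root 9: left subtree has 0 nodes { }, right has 1 {32}.
  Root 12: left subtree has 1 node {23}, right has 1 {1}.

14, 36, 16, 9, 32, 12, 23, 1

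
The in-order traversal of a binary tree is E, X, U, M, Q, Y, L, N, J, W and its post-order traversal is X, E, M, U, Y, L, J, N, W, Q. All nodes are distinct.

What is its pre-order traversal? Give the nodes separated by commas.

The last element of post-order is the root; it splits in-order into left and right subtrees.
Root Q: left subtree has 4 nodes {E, X, U, M}, right has 5 {Y, L, N, J, W}.
  Root U: left subtree has 2 nodes {E, X}, right has 1 {M}.
    Root E: left subtree has 0 nodes { }, right has 1 {X}.
  Root W: left subtree has 4 nodes {Y, L, N, J}, right has 0 { }.
    Root N: left subtree has 2 nodes {Y, L}, right has 1 {J}.
      Root L: left subtree has 1 node {Y}, right has 0 { }.

Q, U, E, X, M, W, N, L, Y, J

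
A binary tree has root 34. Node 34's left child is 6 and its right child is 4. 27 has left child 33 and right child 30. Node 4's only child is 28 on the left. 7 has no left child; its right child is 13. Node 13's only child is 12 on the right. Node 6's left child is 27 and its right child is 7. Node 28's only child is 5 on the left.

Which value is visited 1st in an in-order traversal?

In-order visits the left subtree, then the node, then the right subtree.
At 34: go left to 6.
  At 6: go left to 27.
    At 27: go left to 33.
      33 is a leaf — visit 33.
    Visit 27.
    At 27: go right to 30.
      30 is a leaf — visit 30.
  Visit 6.
  At 6: go right to 7.
    At 7: no left child.
    Visit 7.
    At 7: go right to 13.
      At 13: no left child.
      Visit 13.
      At 13: go right to 12.
        12 is a leaf — visit 12.
Visit 34.
At 34: go right to 4.
  At 4: go left to 28.
    At 28: go left to 5.
      5 is a leaf — visit 5.
    Visit 28.
    At 28: no right child.
  Visit 4.
  At 4: no right child.
Full in-order sequence: 33, 27, 30, 6, 7, 13, 12, 34, 5, 28, 4.

33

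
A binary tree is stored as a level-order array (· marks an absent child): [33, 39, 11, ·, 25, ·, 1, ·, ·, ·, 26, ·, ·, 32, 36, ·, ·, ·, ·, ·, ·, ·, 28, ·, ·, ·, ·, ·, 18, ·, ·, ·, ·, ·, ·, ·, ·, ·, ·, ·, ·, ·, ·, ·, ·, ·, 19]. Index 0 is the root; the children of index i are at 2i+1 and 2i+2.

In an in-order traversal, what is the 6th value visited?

33

In-order visits the left subtree, then the node, then the right subtree.
At 33: go left to 39.
  At 39: no left child.
  Visit 39.
  At 39: go right to 25.
    At 25: no left child.
    Visit 25.
    At 25: go right to 26.
      At 26: no left child.
      Visit 26.
      At 26: go right to 28.
        At 28: no left child.
        Visit 28.
        At 28: go right to 19.
          19 is a leaf — visit 19.
Visit 33.
At 33: go right to 11.
  At 11: no left child.
  Visit 11.
  At 11: go right to 1.
    At 1: go left to 32.
      At 32: no left child.
      Visit 32.
      At 32: go right to 18.
        18 is a leaf — visit 18.
    Visit 1.
    At 1: go right to 36.
      36 is a leaf — visit 36.
Full in-order sequence: 39, 25, 26, 28, 19, 33, 11, 32, 18, 1, 36.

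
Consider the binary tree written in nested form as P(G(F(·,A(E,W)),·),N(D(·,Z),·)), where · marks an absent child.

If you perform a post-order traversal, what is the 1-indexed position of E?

1

Post-order visits the left subtree, then the right subtree, then the node.
At P: go left to G.
  At G: go left to F.
    At F: no left child.
    At F: go right to A.
      At A: go left to E.
        E is a leaf — visit E.
      At A: go right to W.
        W is a leaf — visit W.
      Visit A.
    Visit F.
  At G: no right child.
  Visit G.
At P: go right to N.
  At N: go left to D.
    At D: no left child.
    At D: go right to Z.
      Z is a leaf — visit Z.
    Visit D.
  At N: no right child.
  Visit N.
Visit P.
Full post-order sequence: E, W, A, F, G, Z, D, N, P.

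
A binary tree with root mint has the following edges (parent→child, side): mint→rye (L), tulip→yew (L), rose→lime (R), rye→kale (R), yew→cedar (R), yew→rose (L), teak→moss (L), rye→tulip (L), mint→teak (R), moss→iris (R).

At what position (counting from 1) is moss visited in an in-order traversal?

9

In-order visits the left subtree, then the node, then the right subtree.
At mint: go left to rye.
  At rye: go left to tulip.
    At tulip: go left to yew.
      At yew: go left to rose.
        At rose: no left child.
        Visit rose.
        At rose: go right to lime.
          lime is a leaf — visit lime.
      Visit yew.
      At yew: go right to cedar.
        cedar is a leaf — visit cedar.
    Visit tulip.
    At tulip: no right child.
  Visit rye.
  At rye: go right to kale.
    kale is a leaf — visit kale.
Visit mint.
At mint: go right to teak.
  At teak: go left to moss.
    At moss: no left child.
    Visit moss.
    At moss: go right to iris.
      iris is a leaf — visit iris.
  Visit teak.
  At teak: no right child.
Full in-order sequence: rose, lime, yew, cedar, tulip, rye, kale, mint, moss, iris, teak.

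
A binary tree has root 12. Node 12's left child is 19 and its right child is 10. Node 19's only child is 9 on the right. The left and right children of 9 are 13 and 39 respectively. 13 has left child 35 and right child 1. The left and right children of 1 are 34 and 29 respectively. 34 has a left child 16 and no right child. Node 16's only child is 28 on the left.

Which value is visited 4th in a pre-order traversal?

Pre-order visits the node, then its left subtree, then its right subtree.
Visit 12.
At 12: go left to 19.
  Visit 19.
  At 19: no left child.
  At 19: go right to 9.
    Visit 9.
    At 9: go left to 13.
      Visit 13.
      At 13: go left to 35.
        35 is a leaf — visit 35.
      At 13: go right to 1.
        Visit 1.
        At 1: go left to 34.
          Visit 34.
          At 34: go left to 16.
            Visit 16.
            At 16: go left to 28.
              28 is a leaf — visit 28.
            At 16: no right child.
          At 34: no right child.
        At 1: go right to 29.
          29 is a leaf — visit 29.
    At 9: go right to 39.
      39 is a leaf — visit 39.
At 12: go right to 10.
  10 is a leaf — visit 10.
Full pre-order sequence: 12, 19, 9, 13, 35, 1, 34, 16, 28, 29, 39, 10.

13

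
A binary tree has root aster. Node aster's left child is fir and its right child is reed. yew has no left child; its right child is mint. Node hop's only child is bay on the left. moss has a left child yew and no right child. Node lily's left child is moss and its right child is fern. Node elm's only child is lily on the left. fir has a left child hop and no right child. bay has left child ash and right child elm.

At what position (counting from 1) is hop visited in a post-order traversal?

9

Post-order visits the left subtree, then the right subtree, then the node.
At aster: go left to fir.
  At fir: go left to hop.
    At hop: go left to bay.
      At bay: go left to ash.
        ash is a leaf — visit ash.
      At bay: go right to elm.
        At elm: go left to lily.
          At lily: go left to moss.
            At moss: go left to yew.
              At yew: no left child.
              At yew: go right to mint.
                mint is a leaf — visit mint.
              Visit yew.
            At moss: no right child.
            Visit moss.
          At lily: go right to fern.
            fern is a leaf — visit fern.
          Visit lily.
        At elm: no right child.
        Visit elm.
      Visit bay.
    At hop: no right child.
    Visit hop.
  At fir: no right child.
  Visit fir.
At aster: go right to reed.
  reed is a leaf — visit reed.
Visit aster.
Full post-order sequence: ash, mint, yew, moss, fern, lily, elm, bay, hop, fir, reed, aster.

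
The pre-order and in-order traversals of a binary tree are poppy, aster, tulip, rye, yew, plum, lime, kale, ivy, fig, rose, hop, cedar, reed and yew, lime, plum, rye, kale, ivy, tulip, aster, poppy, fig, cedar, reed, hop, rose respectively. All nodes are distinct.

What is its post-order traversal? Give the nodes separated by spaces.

The first element of pre-order is the root; it splits in-order into left and right subtrees.
Root poppy: left subtree has 8 nodes {yew, lime, plum, rye, kale, ivy, tulip, aster}, right has 5 {fig, cedar, reed, hop, rose}.
  Root aster: left subtree has 7 nodes {yew, lime, plum, rye, kale, ivy, tulip}, right has 0 { }.
    Root tulip: left subtree has 6 nodes {yew, lime, plum, rye, kale, ivy}, right has 0 { }.
      Root rye: left subtree has 3 nodes {yew, lime, plum}, right has 2 {kale, ivy}.
        Root yew: left subtree has 0 nodes { }, right has 2 {lime, plum}.
          Root plum: left subtree has 1 node {lime}, right has 0 { }.
        Root kale: left subtree has 0 nodes { }, right has 1 {ivy}.
  Root fig: left subtree has 0 nodes { }, right has 4 {cedar, reed, hop, rose}.
    Root rose: left subtree has 3 nodes {cedar, reed, hop}, right has 0 { }.
      Root hop: left subtree has 2 nodes {cedar, reed}, right has 0 { }.
        Root cedar: left subtree has 0 nodes { }, right has 1 {reed}.

lime plum yew ivy kale rye tulip aster reed cedar hop rose fig poppy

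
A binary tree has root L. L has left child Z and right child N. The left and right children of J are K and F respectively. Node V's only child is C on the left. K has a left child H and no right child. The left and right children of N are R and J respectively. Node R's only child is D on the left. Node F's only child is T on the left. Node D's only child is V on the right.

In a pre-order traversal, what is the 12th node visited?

Pre-order visits the node, then its left subtree, then its right subtree.
Visit L.
At L: go left to Z.
  Z is a leaf — visit Z.
At L: go right to N.
  Visit N.
  At N: go left to R.
    Visit R.
    At R: go left to D.
      Visit D.
      At D: no left child.
      At D: go right to V.
        Visit V.
        At V: go left to C.
          C is a leaf — visit C.
        At V: no right child.
    At R: no right child.
  At N: go right to J.
    Visit J.
    At J: go left to K.
      Visit K.
      At K: go left to H.
        H is a leaf — visit H.
      At K: no right child.
    At J: go right to F.
      Visit F.
      At F: go left to T.
        T is a leaf — visit T.
      At F: no right child.
Full pre-order sequence: L, Z, N, R, D, V, C, J, K, H, F, T.

T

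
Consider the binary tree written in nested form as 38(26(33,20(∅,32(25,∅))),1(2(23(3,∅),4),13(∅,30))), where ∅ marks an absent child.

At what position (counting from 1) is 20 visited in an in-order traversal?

In-order visits the left subtree, then the node, then the right subtree.
At 38: go left to 26.
  At 26: go left to 33.
    33 is a leaf — visit 33.
  Visit 26.
  At 26: go right to 20.
    At 20: no left child.
    Visit 20.
    At 20: go right to 32.
      At 32: go left to 25.
        25 is a leaf — visit 25.
      Visit 32.
      At 32: no right child.
Visit 38.
At 38: go right to 1.
  At 1: go left to 2.
    At 2: go left to 23.
      At 23: go left to 3.
        3 is a leaf — visit 3.
      Visit 23.
      At 23: no right child.
    Visit 2.
    At 2: go right to 4.
      4 is a leaf — visit 4.
  Visit 1.
  At 1: go right to 13.
    At 13: no left child.
    Visit 13.
    At 13: go right to 30.
      30 is a leaf — visit 30.
Full in-order sequence: 33, 26, 20, 25, 32, 38, 3, 23, 2, 4, 1, 13, 30.

3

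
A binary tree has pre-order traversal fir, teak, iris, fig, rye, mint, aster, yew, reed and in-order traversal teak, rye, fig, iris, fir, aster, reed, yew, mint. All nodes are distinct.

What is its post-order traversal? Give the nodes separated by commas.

rye, fig, iris, teak, reed, yew, aster, mint, fir

The first element of pre-order is the root; it splits in-order into left and right subtrees.
Root fir: left subtree has 4 nodes {teak, rye, fig, iris}, right has 4 {aster, reed, yew, mint}.
  Root teak: left subtree has 0 nodes { }, right has 3 {rye, fig, iris}.
    Root iris: left subtree has 2 nodes {rye, fig}, right has 0 { }.
      Root fig: left subtree has 1 node {rye}, right has 0 { }.
  Root mint: left subtree has 3 nodes {aster, reed, yew}, right has 0 { }.
    Root aster: left subtree has 0 nodes { }, right has 2 {reed, yew}.
      Root yew: left subtree has 1 node {reed}, right has 0 { }.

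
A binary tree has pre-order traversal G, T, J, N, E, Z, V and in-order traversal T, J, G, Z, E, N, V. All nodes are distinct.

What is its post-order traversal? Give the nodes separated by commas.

The first element of pre-order is the root; it splits in-order into left and right subtrees.
Root G: left subtree has 2 nodes {T, J}, right has 4 {Z, E, N, V}.
  Root T: left subtree has 0 nodes { }, right has 1 {J}.
  Root N: left subtree has 2 nodes {Z, E}, right has 1 {V}.
    Root E: left subtree has 1 node {Z}, right has 0 { }.

J, T, Z, E, V, N, G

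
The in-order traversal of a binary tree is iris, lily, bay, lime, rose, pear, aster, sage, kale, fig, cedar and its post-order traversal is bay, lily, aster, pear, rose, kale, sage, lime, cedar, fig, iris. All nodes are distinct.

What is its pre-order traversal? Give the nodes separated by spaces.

iris fig lime lily bay sage rose pear aster kale cedar

The last element of post-order is the root; it splits in-order into left and right subtrees.
Root iris: left subtree has 0 nodes { }, right has 10 {lily, bay, lime, rose, pear, aster, sage, kale, fig, cedar}.
  Root fig: left subtree has 8 nodes {lily, bay, lime, rose, pear, aster, sage, kale}, right has 1 {cedar}.
    Root lime: left subtree has 2 nodes {lily, bay}, right has 5 {rose, pear, aster, sage, kale}.
      Root lily: left subtree has 0 nodes { }, right has 1 {bay}.
      Root sage: left subtree has 3 nodes {rose, pear, aster}, right has 1 {kale}.
        Root rose: left subtree has 0 nodes { }, right has 2 {pear, aster}.
          Root pear: left subtree has 0 nodes { }, right has 1 {aster}.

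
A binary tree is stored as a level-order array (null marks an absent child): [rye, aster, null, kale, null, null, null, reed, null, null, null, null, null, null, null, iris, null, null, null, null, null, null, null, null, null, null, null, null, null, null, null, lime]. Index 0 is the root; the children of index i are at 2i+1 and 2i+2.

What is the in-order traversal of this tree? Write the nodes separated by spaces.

lime iris reed kale aster rye

In-order visits the left subtree, then the node, then the right subtree.
At rye: go left to aster.
  At aster: go left to kale.
    At kale: go left to reed.
      At reed: go left to iris.
        At iris: go left to lime.
          lime is a leaf — visit lime.
        Visit iris.
        At iris: no right child.
      Visit reed.
      At reed: no right child.
    Visit kale.
    At kale: no right child.
  Visit aster.
  At aster: no right child.
Visit rye.
At rye: no right child.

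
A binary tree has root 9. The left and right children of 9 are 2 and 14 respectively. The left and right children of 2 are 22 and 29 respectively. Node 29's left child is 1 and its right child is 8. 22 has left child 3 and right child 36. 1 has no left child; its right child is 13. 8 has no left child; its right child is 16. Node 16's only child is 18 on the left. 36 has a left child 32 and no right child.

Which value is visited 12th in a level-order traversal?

16

Level-order visits nodes level by level from the root, left to right within each level.
Level 0: 9
Level 1: 2, 14
Level 2: 22, 29
Level 3: 3, 36, 1, 8
Level 4: 32, 13, 16
Level 5: 18
Full level-order sequence: 9, 2, 14, 22, 29, 3, 36, 1, 8, 32, 13, 16, 18.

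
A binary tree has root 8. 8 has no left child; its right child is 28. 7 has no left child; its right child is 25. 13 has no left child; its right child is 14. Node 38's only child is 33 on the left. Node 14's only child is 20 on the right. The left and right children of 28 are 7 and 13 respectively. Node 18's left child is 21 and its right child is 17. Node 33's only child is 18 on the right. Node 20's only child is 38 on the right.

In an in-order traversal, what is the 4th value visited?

28

In-order visits the left subtree, then the node, then the right subtree.
At 8: no left child.
Visit 8.
At 8: go right to 28.
  At 28: go left to 7.
    At 7: no left child.
    Visit 7.
    At 7: go right to 25.
      25 is a leaf — visit 25.
  Visit 28.
  At 28: go right to 13.
    At 13: no left child.
    Visit 13.
    At 13: go right to 14.
      At 14: no left child.
      Visit 14.
      At 14: go right to 20.
        At 20: no left child.
        Visit 20.
        At 20: go right to 38.
          At 38: go left to 33.
            At 33: no left child.
            Visit 33.
            At 33: go right to 18.
              At 18: go left to 21.
                21 is a leaf — visit 21.
              Visit 18.
              At 18: go right to 17.
                17 is a leaf — visit 17.
          Visit 38.
          At 38: no right child.
Full in-order sequence: 8, 7, 25, 28, 13, 14, 20, 33, 21, 18, 17, 38.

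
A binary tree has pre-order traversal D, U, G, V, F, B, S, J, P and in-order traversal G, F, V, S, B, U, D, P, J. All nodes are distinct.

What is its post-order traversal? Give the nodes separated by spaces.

The first element of pre-order is the root; it splits in-order into left and right subtrees.
Root D: left subtree has 6 nodes {G, F, V, S, B, U}, right has 2 {P, J}.
  Root U: left subtree has 5 nodes {G, F, V, S, B}, right has 0 { }.
    Root G: left subtree has 0 nodes { }, right has 4 {F, V, S, B}.
      Root V: left subtree has 1 node {F}, right has 2 {S, B}.
        Root B: left subtree has 1 node {S}, right has 0 { }.
  Root J: left subtree has 1 node {P}, right has 0 { }.

F S B V G U P J D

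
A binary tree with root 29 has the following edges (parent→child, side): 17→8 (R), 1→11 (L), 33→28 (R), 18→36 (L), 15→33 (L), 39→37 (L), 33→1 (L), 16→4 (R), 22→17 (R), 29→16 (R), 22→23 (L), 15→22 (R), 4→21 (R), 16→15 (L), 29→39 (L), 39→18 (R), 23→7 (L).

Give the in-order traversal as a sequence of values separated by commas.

37, 39, 36, 18, 29, 11, 1, 33, 28, 15, 7, 23, 22, 17, 8, 16, 4, 21

In-order visits the left subtree, then the node, then the right subtree.
At 29: go left to 39.
  At 39: go left to 37.
    37 is a leaf — visit 37.
  Visit 39.
  At 39: go right to 18.
    At 18: go left to 36.
      36 is a leaf — visit 36.
    Visit 18.
    At 18: no right child.
Visit 29.
At 29: go right to 16.
  At 16: go left to 15.
    At 15: go left to 33.
      At 33: go left to 1.
        At 1: go left to 11.
          11 is a leaf — visit 11.
        Visit 1.
        At 1: no right child.
      Visit 33.
      At 33: go right to 28.
        28 is a leaf — visit 28.
    Visit 15.
    At 15: go right to 22.
      At 22: go left to 23.
        At 23: go left to 7.
          7 is a leaf — visit 7.
        Visit 23.
        At 23: no right child.
      Visit 22.
      At 22: go right to 17.
        At 17: no left child.
        Visit 17.
        At 17: go right to 8.
          8 is a leaf — visit 8.
  Visit 16.
  At 16: go right to 4.
    At 4: no left child.
    Visit 4.
    At 4: go right to 21.
      21 is a leaf — visit 21.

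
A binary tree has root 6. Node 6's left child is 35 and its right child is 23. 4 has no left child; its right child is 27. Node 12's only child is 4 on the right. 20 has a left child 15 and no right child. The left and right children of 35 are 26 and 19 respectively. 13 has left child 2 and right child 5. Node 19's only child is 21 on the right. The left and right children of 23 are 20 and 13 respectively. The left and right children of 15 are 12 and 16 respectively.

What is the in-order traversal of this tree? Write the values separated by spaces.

26 35 19 21 6 12 4 27 15 16 20 23 2 13 5

In-order visits the left subtree, then the node, then the right subtree.
At 6: go left to 35.
  At 35: go left to 26.
    26 is a leaf — visit 26.
  Visit 35.
  At 35: go right to 19.
    At 19: no left child.
    Visit 19.
    At 19: go right to 21.
      21 is a leaf — visit 21.
Visit 6.
At 6: go right to 23.
  At 23: go left to 20.
    At 20: go left to 15.
      At 15: go left to 12.
        At 12: no left child.
        Visit 12.
        At 12: go right to 4.
          At 4: no left child.
          Visit 4.
          At 4: go right to 27.
            27 is a leaf — visit 27.
      Visit 15.
      At 15: go right to 16.
        16 is a leaf — visit 16.
    Visit 20.
    At 20: no right child.
  Visit 23.
  At 23: go right to 13.
    At 13: go left to 2.
      2 is a leaf — visit 2.
    Visit 13.
    At 13: go right to 5.
      5 is a leaf — visit 5.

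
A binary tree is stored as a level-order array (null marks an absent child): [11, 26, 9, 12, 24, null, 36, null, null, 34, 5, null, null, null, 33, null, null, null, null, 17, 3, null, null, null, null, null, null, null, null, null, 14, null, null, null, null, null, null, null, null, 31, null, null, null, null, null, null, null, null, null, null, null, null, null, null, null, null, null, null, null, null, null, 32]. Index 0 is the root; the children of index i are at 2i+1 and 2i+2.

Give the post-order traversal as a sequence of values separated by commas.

Post-order visits the left subtree, then the right subtree, then the node.
At 11: go left to 26.
  At 26: go left to 12.
    12 is a leaf — visit 12.
  At 26: go right to 24.
    At 24: go left to 34.
      At 34: go left to 17.
        At 17: go left to 31.
          31 is a leaf — visit 31.
        At 17: no right child.
        Visit 17.
      At 34: go right to 3.
        3 is a leaf — visit 3.
      Visit 34.
    At 24: go right to 5.
      5 is a leaf — visit 5.
    Visit 24.
  Visit 26.
At 11: go right to 9.
  At 9: no left child.
  At 9: go right to 36.
    At 36: no left child.
    At 36: go right to 33.
      At 33: no left child.
      At 33: go right to 14.
        At 14: go left to 32.
          32 is a leaf — visit 32.
        At 14: no right child.
        Visit 14.
      Visit 33.
    Visit 36.
  Visit 9.
Visit 11.

12, 31, 17, 3, 34, 5, 24, 26, 32, 14, 33, 36, 9, 11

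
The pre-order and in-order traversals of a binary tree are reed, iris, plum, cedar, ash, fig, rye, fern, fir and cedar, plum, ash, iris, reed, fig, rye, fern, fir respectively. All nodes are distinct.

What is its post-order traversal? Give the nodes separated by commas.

The first element of pre-order is the root; it splits in-order into left and right subtrees.
Root reed: left subtree has 4 nodes {cedar, plum, ash, iris}, right has 4 {fig, rye, fern, fir}.
  Root iris: left subtree has 3 nodes {cedar, plum, ash}, right has 0 { }.
    Root plum: left subtree has 1 node {cedar}, right has 1 {ash}.
  Root fig: left subtree has 0 nodes { }, right has 3 {rye, fern, fir}.
    Root rye: left subtree has 0 nodes { }, right has 2 {fern, fir}.
      Root fern: left subtree has 0 nodes { }, right has 1 {fir}.

cedar, ash, plum, iris, fir, fern, rye, fig, reed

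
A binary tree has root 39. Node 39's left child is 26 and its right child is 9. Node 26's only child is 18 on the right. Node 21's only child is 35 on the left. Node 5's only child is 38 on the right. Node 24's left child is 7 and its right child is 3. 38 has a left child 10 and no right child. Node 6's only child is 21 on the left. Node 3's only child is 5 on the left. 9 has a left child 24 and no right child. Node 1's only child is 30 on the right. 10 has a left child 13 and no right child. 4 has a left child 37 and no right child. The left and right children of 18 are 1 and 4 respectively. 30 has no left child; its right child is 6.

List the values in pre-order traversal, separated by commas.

39, 26, 18, 1, 30, 6, 21, 35, 4, 37, 9, 24, 7, 3, 5, 38, 10, 13

Pre-order visits the node, then its left subtree, then its right subtree.
Visit 39.
At 39: go left to 26.
  Visit 26.
  At 26: no left child.
  At 26: go right to 18.
    Visit 18.
    At 18: go left to 1.
      Visit 1.
      At 1: no left child.
      At 1: go right to 30.
        Visit 30.
        At 30: no left child.
        At 30: go right to 6.
          Visit 6.
          At 6: go left to 21.
            Visit 21.
            At 21: go left to 35.
              35 is a leaf — visit 35.
            At 21: no right child.
          At 6: no right child.
    At 18: go right to 4.
      Visit 4.
      At 4: go left to 37.
        37 is a leaf — visit 37.
      At 4: no right child.
At 39: go right to 9.
  Visit 9.
  At 9: go left to 24.
    Visit 24.
    At 24: go left to 7.
      7 is a leaf — visit 7.
    At 24: go right to 3.
      Visit 3.
      At 3: go left to 5.
        Visit 5.
        At 5: no left child.
        At 5: go right to 38.
          Visit 38.
          At 38: go left to 10.
            Visit 10.
            At 10: go left to 13.
              13 is a leaf — visit 13.
            At 10: no right child.
          At 38: no right child.
      At 3: no right child.
  At 9: no right child.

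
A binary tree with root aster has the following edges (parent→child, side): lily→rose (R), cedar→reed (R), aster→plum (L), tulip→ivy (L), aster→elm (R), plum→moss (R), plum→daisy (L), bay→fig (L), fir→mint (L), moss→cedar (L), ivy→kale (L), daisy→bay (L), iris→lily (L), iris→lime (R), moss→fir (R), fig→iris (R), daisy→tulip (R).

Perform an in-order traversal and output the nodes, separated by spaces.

In-order visits the left subtree, then the node, then the right subtree.
At aster: go left to plum.
  At plum: go left to daisy.
    At daisy: go left to bay.
      At bay: go left to fig.
        At fig: no left child.
        Visit fig.
        At fig: go right to iris.
          At iris: go left to lily.
            At lily: no left child.
            Visit lily.
            At lily: go right to rose.
              rose is a leaf — visit rose.
          Visit iris.
          At iris: go right to lime.
            lime is a leaf — visit lime.
      Visit bay.
      At bay: no right child.
    Visit daisy.
    At daisy: go right to tulip.
      At tulip: go left to ivy.
        At ivy: go left to kale.
          kale is a leaf — visit kale.
        Visit ivy.
        At ivy: no right child.
      Visit tulip.
      At tulip: no right child.
  Visit plum.
  At plum: go right to moss.
    At moss: go left to cedar.
      At cedar: no left child.
      Visit cedar.
      At cedar: go right to reed.
        reed is a leaf — visit reed.
    Visit moss.
    At moss: go right to fir.
      At fir: go left to mint.
        mint is a leaf — visit mint.
      Visit fir.
      At fir: no right child.
Visit aster.
At aster: go right to elm.
  elm is a leaf — visit elm.

fig lily rose iris lime bay daisy kale ivy tulip plum cedar reed moss mint fir aster elm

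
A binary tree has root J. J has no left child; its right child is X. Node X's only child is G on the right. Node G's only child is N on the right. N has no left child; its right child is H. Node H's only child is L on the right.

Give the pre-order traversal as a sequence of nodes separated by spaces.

Pre-order visits the node, then its left subtree, then its right subtree.
Visit J.
At J: no left child.
At J: go right to X.
  Visit X.
  At X: no left child.
  At X: go right to G.
    Visit G.
    At G: no left child.
    At G: go right to N.
      Visit N.
      At N: no left child.
      At N: go right to H.
        Visit H.
        At H: no left child.
        At H: go right to L.
          L is a leaf — visit L.

J X G N H L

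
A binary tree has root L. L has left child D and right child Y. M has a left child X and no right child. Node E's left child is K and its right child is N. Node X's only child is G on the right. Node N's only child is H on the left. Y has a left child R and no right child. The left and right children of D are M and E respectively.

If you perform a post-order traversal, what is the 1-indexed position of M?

Post-order visits the left subtree, then the right subtree, then the node.
At L: go left to D.
  At D: go left to M.
    At M: go left to X.
      At X: no left child.
      At X: go right to G.
        G is a leaf — visit G.
      Visit X.
    At M: no right child.
    Visit M.
  At D: go right to E.
    At E: go left to K.
      K is a leaf — visit K.
    At E: go right to N.
      At N: go left to H.
        H is a leaf — visit H.
      At N: no right child.
      Visit N.
    Visit E.
  Visit D.
At L: go right to Y.
  At Y: go left to R.
    R is a leaf — visit R.
  At Y: no right child.
  Visit Y.
Visit L.
Full post-order sequence: G, X, M, K, H, N, E, D, R, Y, L.

3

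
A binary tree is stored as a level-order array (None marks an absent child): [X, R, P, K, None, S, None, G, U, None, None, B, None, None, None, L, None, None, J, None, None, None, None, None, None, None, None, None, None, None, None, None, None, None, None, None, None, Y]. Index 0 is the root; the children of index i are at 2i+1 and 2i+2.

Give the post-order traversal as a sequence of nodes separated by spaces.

Post-order visits the left subtree, then the right subtree, then the node.
At X: go left to R.
  At R: go left to K.
    At K: go left to G.
      At G: go left to L.
        L is a leaf — visit L.
      At G: no right child.
      Visit G.
    At K: go right to U.
      At U: no left child.
      At U: go right to J.
        At J: go left to Y.
          Y is a leaf — visit Y.
        At J: no right child.
        Visit J.
      Visit U.
    Visit K.
  At R: no right child.
  Visit R.
At X: go right to P.
  At P: go left to S.
    At S: go left to B.
      B is a leaf — visit B.
    At S: no right child.
    Visit S.
  At P: no right child.
  Visit P.
Visit X.

L G Y J U K R B S P X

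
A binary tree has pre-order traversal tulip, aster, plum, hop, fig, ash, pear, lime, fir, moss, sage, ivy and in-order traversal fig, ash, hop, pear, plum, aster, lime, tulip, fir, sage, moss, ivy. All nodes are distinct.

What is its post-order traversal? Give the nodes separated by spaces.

ash fig pear hop plum lime aster sage ivy moss fir tulip

The first element of pre-order is the root; it splits in-order into left and right subtrees.
Root tulip: left subtree has 7 nodes {fig, ash, hop, pear, plum, aster, lime}, right has 4 {fir, sage, moss, ivy}.
  Root aster: left subtree has 5 nodes {fig, ash, hop, pear, plum}, right has 1 {lime}.
    Root plum: left subtree has 4 nodes {fig, ash, hop, pear}, right has 0 { }.
      Root hop: left subtree has 2 nodes {fig, ash}, right has 1 {pear}.
        Root fig: left subtree has 0 nodes { }, right has 1 {ash}.
  Root fir: left subtree has 0 nodes { }, right has 3 {sage, moss, ivy}.
    Root moss: left subtree has 1 node {sage}, right has 1 {ivy}.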